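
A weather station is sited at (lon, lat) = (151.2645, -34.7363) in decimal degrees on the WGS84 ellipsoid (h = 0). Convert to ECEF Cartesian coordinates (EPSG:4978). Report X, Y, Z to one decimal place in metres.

WGS84: a = 6378137 m, e² = 0.006694380; N(φ) = a/√(1−e²sin²φ) = 6385079.697 m.
X = (N+h)·cosφ·cosλ = -4600956.469 m; Y = (N+h)·cosφ·sinλ = 2522656.532 m; Z = (N(1−e²)+h)·sinφ = -3613864.584 m.

X -4600956.5 m, Y 2522656.5 m, Z -3613864.6 m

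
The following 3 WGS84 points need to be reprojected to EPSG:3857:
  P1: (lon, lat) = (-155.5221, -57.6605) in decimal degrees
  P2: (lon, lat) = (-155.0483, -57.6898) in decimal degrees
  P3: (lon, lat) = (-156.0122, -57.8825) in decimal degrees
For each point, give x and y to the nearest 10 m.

Web Mercator: x = R·λ, y = R·ln tan(π/4+φ/2), R = 6378137 m.
P1 (-57.6605°, -155.5221°) → (-17312640.979, -7896334.793) m.
P2 (-57.6898°, -155.0483°) → (-17259897.804, -7902434.561) m.
P3 (-57.8825°, -156.0122°) → (-17367198.662, -7942674.852) m.

P1: x -17312640 m, y -7896330 m; P2: x -17259900 m, y -7902430 m; P3: x -17367200 m, y -7942670 m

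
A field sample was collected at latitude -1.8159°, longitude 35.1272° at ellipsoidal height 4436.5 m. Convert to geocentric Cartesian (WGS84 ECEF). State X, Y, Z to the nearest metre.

X 5217554 m, Y 3670660 m, Z -200899 m

WGS84: a = 6378137 m, e² = 0.006694380; N(φ) = a/√(1−e²sin²φ) = 6378158.437 m.
X = (N+h)·cosφ·cosλ = 5217553.841 m; Y = (N+h)·cosφ·sinλ = 3670659.883 m; Z = (N(1−e²)+h)·sinφ = -200899.473 m.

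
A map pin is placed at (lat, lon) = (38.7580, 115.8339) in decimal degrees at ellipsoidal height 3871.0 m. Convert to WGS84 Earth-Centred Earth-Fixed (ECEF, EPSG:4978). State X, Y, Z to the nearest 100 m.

WGS84: a = 6378137 m, e² = 0.006694380; N(φ) = a/√(1−e²sin²φ) = 6386520.462 m.
X = (N+h)·cosφ·cosλ = -2171501.477 m; Y = (N+h)·cosφ·sinλ = 4485192.227 m; Z = (N(1−e²)+h)·sinφ = 3973826.579 m.

X -2171500 m, Y 4485200 m, Z 3973800 m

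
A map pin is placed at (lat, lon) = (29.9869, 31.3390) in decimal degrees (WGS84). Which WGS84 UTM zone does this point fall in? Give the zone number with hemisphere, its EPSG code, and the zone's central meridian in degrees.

Zone 36N (EPSG:32636), central meridian 33°

UTM zone = ⌊(λ + 180)/6⌋ + 1; 31.3390° ∈ [30°, 36°) → zone 36.
Hemisphere: N (φ ≥ 0).
Central meridian λ₀ = 6×36 − 183 = 33°.
EPSG code: 32636.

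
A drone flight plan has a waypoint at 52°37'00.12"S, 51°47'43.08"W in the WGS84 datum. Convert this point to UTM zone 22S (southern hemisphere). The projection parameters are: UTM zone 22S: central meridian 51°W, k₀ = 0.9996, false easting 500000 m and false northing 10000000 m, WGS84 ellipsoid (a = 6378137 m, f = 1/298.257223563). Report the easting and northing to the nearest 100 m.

E 446200 m, N 4170100 m

Zone 22 central meridian λ₀ = 6×22 − 183 = -51°; Δλ = -0.7953°.
Transverse Mercator on WGS84 with k₀ = 0.9996 gives E = 446156.108 m, N = 4170070.111 m.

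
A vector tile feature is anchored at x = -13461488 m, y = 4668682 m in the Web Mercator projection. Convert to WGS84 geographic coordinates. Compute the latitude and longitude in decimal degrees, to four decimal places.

R = 6378137 m. λ = x/R = -120.92660417°.
φ = 2·arctan(exp(y/R)) − 90° = 2·arctan(2.07920) − 90° = 38.62910191°.

lat 38.6291°, lon -120.9266°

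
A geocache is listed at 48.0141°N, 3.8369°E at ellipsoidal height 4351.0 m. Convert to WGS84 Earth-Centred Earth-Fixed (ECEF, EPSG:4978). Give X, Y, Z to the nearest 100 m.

X 4267900 m, Y 286200 m, Z 4721200 m

WGS84: a = 6378137 m, e² = 0.006694380; N(φ) = a/√(1−e²sin²φ) = 6389965.246 m.
X = (N+h)·cosφ·cosλ = 4267875.580 m; Y = (N+h)·cosφ·sinλ = 286232.853 m; Z = (N(1−e²)+h)·sinφ = 4721159.380 m.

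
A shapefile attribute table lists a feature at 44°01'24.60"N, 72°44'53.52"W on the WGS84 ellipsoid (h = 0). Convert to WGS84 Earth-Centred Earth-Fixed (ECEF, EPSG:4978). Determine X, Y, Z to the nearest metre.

X 1362350 m, Y -4386996 m, Z 4409970 m

WGS84: a = 6378137 m, e² = 0.006694380; N(φ) = a/√(1−e²sin²φ) = 6388472.707 m.
X = (N+h)·cosφ·cosλ = 1362349.622 m; Y = (N+h)·cosφ·sinλ = -4386996.144 m; Z = (N(1−e²)+h)·sinφ = 4409969.540 m.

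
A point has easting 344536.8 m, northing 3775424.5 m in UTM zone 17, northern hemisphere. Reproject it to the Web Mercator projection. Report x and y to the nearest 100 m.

x -9204500 m, y 4043300 m

Unproject from UTM 17N (λ₀ = -81°) → φ = 34.10810016°, λ = -82.68549984°.
Web Mercator (R = 6378137 m): x = -9204507.738 m, y = 4043326.488 m.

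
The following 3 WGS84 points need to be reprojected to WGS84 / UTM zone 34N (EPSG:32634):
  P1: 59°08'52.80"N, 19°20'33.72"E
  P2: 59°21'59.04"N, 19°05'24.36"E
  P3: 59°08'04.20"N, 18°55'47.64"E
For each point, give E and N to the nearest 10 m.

P1: E 405200 m, N 6557710 m; P2: E 391450 m, N 6582410 m; P3: E 381540 m, N 6556870 m

UTM zone 34N: λ₀ = 21°, k₀ = 0.9996.
P1 (59.1480°, 19.3427°) → (405199.471, 6557709.272) m.
P2 (59.3664°, 19.0901°) → (391449.497, 6582408.971) m.
P3 (59.1345°, 18.9299°) → (381544.325, 6556865.970) m.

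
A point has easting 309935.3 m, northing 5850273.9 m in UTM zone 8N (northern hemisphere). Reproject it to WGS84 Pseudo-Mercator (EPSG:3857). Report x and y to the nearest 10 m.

x -15341760 m, y 6940350 m

Unproject from UTM 8N (λ₀ = -135°) → φ = 52.76880001°, λ = -137.81739935°.
Web Mercator (R = 6378137 m): x = -15341762.718 m, y = 6940346.160 m.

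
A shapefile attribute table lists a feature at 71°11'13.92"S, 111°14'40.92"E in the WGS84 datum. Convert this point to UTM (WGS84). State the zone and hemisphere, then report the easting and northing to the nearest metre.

Zone 49S: E 508807 m, N 2101707 m

Longitude 111.2447° lies in the 6° band [108°, 114°), giving zone 49; latitude is south of the equator, so 49S.
Zone 49 central meridian λ₀ = 6×49 − 183 = 111°; Δλ = +0.2447°.
Transverse Mercator on WGS84 with k₀ = 0.9996 gives E = 508807.158 m, N = 2101706.846 m.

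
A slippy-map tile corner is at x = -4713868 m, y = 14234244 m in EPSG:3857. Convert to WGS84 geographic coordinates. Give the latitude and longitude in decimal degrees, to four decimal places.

R = 6378137 m. λ = x/R = -42.34539672°.
φ = 2·arctan(exp(y/R)) − 90° = 2·arctan(9.31592) − 90° = 77.74630000°.

lat 77.7463°, lon -42.3454°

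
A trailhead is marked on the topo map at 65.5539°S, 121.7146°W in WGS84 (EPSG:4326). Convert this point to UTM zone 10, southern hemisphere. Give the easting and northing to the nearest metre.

E 559354 m, N 2729206 m

Zone 10 central meridian λ₀ = 6×10 − 183 = -123°; Δλ = +1.2854°.
Transverse Mercator on WGS84 with k₀ = 0.9996 gives E = 559353.894 m, N = 2729205.935 m.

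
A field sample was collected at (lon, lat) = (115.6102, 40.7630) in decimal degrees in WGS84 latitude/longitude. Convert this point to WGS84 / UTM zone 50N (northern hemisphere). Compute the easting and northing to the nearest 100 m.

E 382700 m, N 4513400 m

Zone 50 central meridian λ₀ = 6×50 − 183 = 117°; Δλ = -1.3898°.
Transverse Mercator on WGS84 with k₀ = 0.9996 gives E = 382696.299 m, N = 4513377.376 m.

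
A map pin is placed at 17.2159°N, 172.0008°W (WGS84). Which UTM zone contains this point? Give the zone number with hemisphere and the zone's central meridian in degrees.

Zone 2N, central meridian -171°

UTM zone = ⌊(λ + 180)/6⌋ + 1; -172.0008° ∈ [-174°, -168°) → zone 2.
Hemisphere: N (φ ≥ 0).
Central meridian λ₀ = 6×2 − 183 = -171°.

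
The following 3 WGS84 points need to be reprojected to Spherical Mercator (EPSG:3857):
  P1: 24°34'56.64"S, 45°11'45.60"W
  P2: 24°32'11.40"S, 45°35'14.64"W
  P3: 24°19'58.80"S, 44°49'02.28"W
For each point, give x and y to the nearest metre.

P1: x -5031196 m, y -2824538 m; P2: x -5074766 m, y -2818921 m; P3: x -4989039 m, y -2794038 m

Web Mercator: x = R·λ, y = R·ln tan(π/4+φ/2), R = 6378137 m.
P1 (-24.5824°, -45.1960°) → (-5031195.706, -2824538.388) m.
P2 (-24.5365°, -45.5874°) → (-5074766.155, -2818920.583) m.
P3 (-24.3330°, -44.8173°) → (-4989039.015, -2794038.429) m.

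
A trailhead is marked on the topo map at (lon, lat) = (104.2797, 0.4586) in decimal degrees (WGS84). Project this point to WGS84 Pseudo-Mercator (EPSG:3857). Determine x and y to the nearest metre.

x 11608363 m, y 51052 m

Web Mercator is spherical with R = a = 6378137 m.
x = R·λ = 6378137 × 1.820024108 = 11608363.104 m.
y = R·ln tan(π/4 + φ/2) = 6378137 × 0.008004165 = 51051.664 m.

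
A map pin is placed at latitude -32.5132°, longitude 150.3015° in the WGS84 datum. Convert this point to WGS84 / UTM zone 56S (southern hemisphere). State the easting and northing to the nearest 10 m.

Zone 56 central meridian λ₀ = 6×56 − 183 = 153°; Δλ = -2.6985°.
Transverse Mercator on WGS84 with k₀ = 0.9996 gives E = 246502.316 m, N = 6399467.584 m.

E 246500 m, N 6399470 m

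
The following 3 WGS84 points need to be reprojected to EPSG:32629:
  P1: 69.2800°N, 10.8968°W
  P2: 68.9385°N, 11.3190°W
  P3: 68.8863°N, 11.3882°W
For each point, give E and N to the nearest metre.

P1: E 425115 m, N 7686743 m; P2: E 407013 m, N 7649261 m; P3: E 404013 m, N 7643551 m

UTM zone 29N: λ₀ = -9°, k₀ = 0.9996.
P1 (69.2800°, -10.8968°) → (425115.064, 7686743.423) m.
P2 (68.9385°, -11.3190°) → (407013.158, 7649261.012) m.
P3 (68.8863°, -11.3882°) → (404013.217, 7643550.667) m.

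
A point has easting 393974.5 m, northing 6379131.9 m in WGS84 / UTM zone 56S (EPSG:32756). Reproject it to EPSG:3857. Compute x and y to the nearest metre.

Unproject from UTM 56S (λ₀ = 153°) → φ = -32.72049966°, λ = 151.86860045°.
Web Mercator (R = 6378137 m): x = 16905935.270 m, y = -3858263.462 m.

x 16905935 m, y -3858263 m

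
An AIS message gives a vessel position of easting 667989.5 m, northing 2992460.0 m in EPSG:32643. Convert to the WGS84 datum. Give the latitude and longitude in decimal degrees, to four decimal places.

Zone 43N: λ₀ = 75°, k₀ = 0.9996, false easting 500000 m.
Meridian distance M = (N − FN)/k₀ = 2993657.5 m.
Inverse transverse Mercator on WGS84 gives φ = 27.04420030°, λ = 76.69370033°.

lat 27.0442°, lon 76.6937°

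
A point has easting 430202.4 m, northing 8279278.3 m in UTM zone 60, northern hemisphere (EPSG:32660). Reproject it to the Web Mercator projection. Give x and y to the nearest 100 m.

x 19441500 m, y 12758300 m

Unproject from UTM 60N (λ₀ = 177°) → φ = 74.59030033°, λ = 174.64619999°.
Web Mercator (R = 6378137 m): x = 19441526.052 m, y = 12758337.835 m.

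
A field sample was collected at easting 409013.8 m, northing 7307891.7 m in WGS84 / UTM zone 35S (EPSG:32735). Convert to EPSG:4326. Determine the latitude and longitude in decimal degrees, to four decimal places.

Zone 35S: λ₀ = 27°, k₀ = 0.9996, false easting 500000 m, false northing 10000000 m.
Meridian distance M = (N − FN)/k₀ = -2693185.6 m.
Inverse transverse Mercator on WGS84 gives φ = -24.33950029°, λ = 26.10310018°.

lat -24.3395°, lon 26.1031°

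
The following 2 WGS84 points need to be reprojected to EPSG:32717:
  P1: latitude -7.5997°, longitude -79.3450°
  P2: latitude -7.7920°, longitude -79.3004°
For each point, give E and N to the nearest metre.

UTM zone 17S: λ₀ = -81°, k₀ = 0.9996.
P1 (-7.5997°, -79.3450°) → (682577.800, 9159606.706) m.
P2 (-7.7920°, -79.3004°) → (687414.898, 9138319.809) m.

P1: E 682578 m, N 9159607 m; P2: E 687415 m, N 9138320 m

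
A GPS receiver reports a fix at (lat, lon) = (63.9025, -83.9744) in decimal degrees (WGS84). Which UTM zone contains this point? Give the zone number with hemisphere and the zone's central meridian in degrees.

UTM zone = ⌊(λ + 180)/6⌋ + 1; -83.9744° ∈ [-84°, -78°) → zone 17.
Hemisphere: N (φ ≥ 0).
Central meridian λ₀ = 6×17 − 183 = -81°.

Zone 17N, central meridian -81°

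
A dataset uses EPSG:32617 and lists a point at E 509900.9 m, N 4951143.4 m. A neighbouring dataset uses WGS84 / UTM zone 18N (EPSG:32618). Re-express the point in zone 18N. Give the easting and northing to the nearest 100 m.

E 34700 m, N 4968000 m

UTM 17N → geographic: φ = 44.71360009°, λ = -80.87499960°.
UTM 18N (λ₀ = -75°) forward: E = 34650.953 m, N = 4967951.208 m.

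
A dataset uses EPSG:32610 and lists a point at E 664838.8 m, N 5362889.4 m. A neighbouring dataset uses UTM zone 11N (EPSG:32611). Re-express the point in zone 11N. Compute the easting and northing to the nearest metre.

UTM 10N → geographic: φ = 48.39759987°, λ = -120.77300037°.
UTM 11N (λ₀ = -117°) forward: E = 220744.315 m, N = 5367373.539 m.

E 220744 m, N 5367374 m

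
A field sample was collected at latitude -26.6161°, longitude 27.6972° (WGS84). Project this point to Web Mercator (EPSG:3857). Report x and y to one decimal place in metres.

x 3083238.2 m, y -3075589.8 m

Web Mercator is spherical with R = a = 6378137 m.
x = R·λ = 6378137 × 0.483407334 = 3083238.200 m.
y = R·ln tan(π/4 + φ/2) = 6378137 × -0.482208182 = -3075589.847 m.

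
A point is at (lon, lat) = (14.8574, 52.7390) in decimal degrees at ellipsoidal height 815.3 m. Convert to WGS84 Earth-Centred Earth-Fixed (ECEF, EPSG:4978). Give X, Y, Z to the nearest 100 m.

WGS84: a = 6378137 m, e² = 0.006694380; N(φ) = a/√(1−e²sin²φ) = 6391703.243 m.
X = (N+h)·cosφ·cosλ = 3740933.119 m; Y = (N+h)·cosφ·sinλ = 992407.586 m; Z = (N(1−e²)+h)·sinφ = 5053659.854 m.

X 3740900 m, Y 992400 m, Z 5053700 m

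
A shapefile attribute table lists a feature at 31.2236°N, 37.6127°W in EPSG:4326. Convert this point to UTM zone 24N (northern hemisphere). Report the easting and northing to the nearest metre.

E 632136 m, N 3455212 m

Zone 24 central meridian λ₀ = 6×24 − 183 = -39°; Δλ = +1.3873°.
Transverse Mercator on WGS84 with k₀ = 0.9996 gives E = 632136.049 m, N = 3455212.213 m.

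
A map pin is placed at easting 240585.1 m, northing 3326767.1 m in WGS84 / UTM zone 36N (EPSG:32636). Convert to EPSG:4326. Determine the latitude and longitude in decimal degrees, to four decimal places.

Zone 36N: λ₀ = 33°, k₀ = 0.9996, false easting 500000 m.
Meridian distance M = (N − FN)/k₀ = 3328098.3 m.
Inverse transverse Mercator on WGS84 gives φ = 30.04449969°, λ = 30.30959989°.

lat 30.0445°, lon 30.3096°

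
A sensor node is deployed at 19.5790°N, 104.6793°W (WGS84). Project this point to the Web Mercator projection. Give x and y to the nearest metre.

Web Mercator is spherical with R = a = 6378137 m.
x = R·λ = 6378137 × -1.826998444 = -11652846.373 m.
y = R·ln tan(π/4 + φ/2) = 6378137 × 0.348569468 = 2223223.822 m.

x -11652846 m, y 2223224 m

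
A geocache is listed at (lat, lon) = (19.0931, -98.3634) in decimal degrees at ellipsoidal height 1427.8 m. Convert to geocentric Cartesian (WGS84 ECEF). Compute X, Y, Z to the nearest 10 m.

WGS84: a = 6378137 m, e² = 0.006694380; N(φ) = a/√(1−e²sin²φ) = 6380422.491 m.
X = (N+h)·cosφ·cosλ = -877182.467 m; Y = (N+h)·cosφ·sinλ = -5966639.349 m; Z = (N(1−e²)+h)·sinφ = 2073557.798 m.

X -877180 m, Y -5966640 m, Z 2073560 m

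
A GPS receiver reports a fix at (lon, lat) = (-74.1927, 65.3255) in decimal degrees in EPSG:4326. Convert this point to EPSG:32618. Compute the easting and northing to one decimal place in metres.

E 537604.9 m, N 7244972.4 m

Zone 18 central meridian λ₀ = 6×18 − 183 = -75°; Δλ = +0.8073°.
Transverse Mercator on WGS84 with k₀ = 0.9996 gives E = 537604.895 m, N = 7244972.448 m.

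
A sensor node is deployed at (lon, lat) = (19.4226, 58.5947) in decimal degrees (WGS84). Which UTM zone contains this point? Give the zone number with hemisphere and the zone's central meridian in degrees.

UTM zone = ⌊(λ + 180)/6⌋ + 1; 19.4226° ∈ [18°, 24°) → zone 34.
Hemisphere: N (φ ≥ 0).
Central meridian λ₀ = 6×34 − 183 = 21°.

Zone 34N, central meridian 21°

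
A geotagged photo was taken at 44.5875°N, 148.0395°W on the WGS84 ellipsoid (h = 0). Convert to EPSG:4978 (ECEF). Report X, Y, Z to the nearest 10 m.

WGS84: a = 6378137 m, e² = 0.006694380; N(φ) = a/√(1−e²sin²φ) = 6388683.826 m.
X = (N+h)·cosφ·cosλ = -3860185.003 m; Y = (N+h)·cosφ·sinλ = -2408412.554 m; Z = (N(1−e²)+h)·sinφ = 4454818.096 m.

X -3860190 m, Y -2408410 m, Z 4454820 m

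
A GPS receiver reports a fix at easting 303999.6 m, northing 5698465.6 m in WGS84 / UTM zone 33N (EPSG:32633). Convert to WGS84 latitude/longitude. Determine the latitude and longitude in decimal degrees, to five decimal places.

lat 51.40350°, lon 12.18200°

Zone 33N: λ₀ = 15°, k₀ = 0.9996, false easting 500000 m.
Meridian distance M = (N − FN)/k₀ = 5700745.9 m.
Inverse transverse Mercator on WGS84 gives φ = 51.40349980°, λ = 12.18200068°.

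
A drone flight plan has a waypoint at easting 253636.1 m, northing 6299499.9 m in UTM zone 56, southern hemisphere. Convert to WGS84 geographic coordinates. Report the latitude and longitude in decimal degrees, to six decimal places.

Zone 56S: λ₀ = 153°, k₀ = 0.9996, false easting 500000 m, false northing 10000000 m.
Meridian distance M = (N − FN)/k₀ = -3701980.9 m.
Inverse transverse Mercator on WGS84 gives φ = -33.41559966°, λ = 150.35059974°.

lat -33.415600°, lon 150.350600°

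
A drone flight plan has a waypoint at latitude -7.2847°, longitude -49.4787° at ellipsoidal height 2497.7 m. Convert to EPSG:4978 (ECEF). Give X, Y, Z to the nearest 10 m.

WGS84: a = 6378137 m, e² = 0.006694380; N(φ) = a/√(1−e²sin²φ) = 6378480.278 m.
X = (N+h)·cosφ·cosλ = 4112452.771 m; Y = (N+h)·cosφ·sinλ = -4811440.444 m; Z = (N(1−e²)+h)·sinφ = -803691.960 m.

X 4112450 m, Y -4811440 m, Z -803690 m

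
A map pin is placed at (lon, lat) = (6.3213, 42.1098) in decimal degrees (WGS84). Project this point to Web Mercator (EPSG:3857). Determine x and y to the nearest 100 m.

Web Mercator is spherical with R = a = 6378137 m.
x = R·λ = 6378137 × 0.110327498 = 703683.897 m.
y = R·ln tan(π/4 + φ/2) = 6378137 × 0.811748190 = 5177441.168 m.

x 703700 m, y 5177400 m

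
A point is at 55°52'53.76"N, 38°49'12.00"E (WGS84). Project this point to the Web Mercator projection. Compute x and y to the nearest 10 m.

Web Mercator is spherical with R = a = 6378137 m.
x = R·λ = 6378137 × 0.677536816 = 4321422.633 m.
y = R·ln tan(π/4 + φ/2) = 6378137 × 1.181360886 = 7534881.580 m.

x 4321420 m, y 7534880 m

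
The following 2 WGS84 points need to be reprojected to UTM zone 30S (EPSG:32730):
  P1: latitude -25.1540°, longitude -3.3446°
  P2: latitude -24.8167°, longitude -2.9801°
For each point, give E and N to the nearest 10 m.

P1: E 465270 m, N 7217960 m; P2: E 502010 m, N 7255350 m

UTM zone 30S: λ₀ = -3°, k₀ = 0.9996.
P1 (-25.1540°, -3.3446°) → (465269.848, 7217955.482) m.
P2 (-24.8167°, -2.9801°) → (502011.072, 7255348.405) m.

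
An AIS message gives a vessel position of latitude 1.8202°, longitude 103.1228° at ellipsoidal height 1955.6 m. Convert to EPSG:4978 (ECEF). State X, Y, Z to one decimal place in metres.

WGS84: a = 6378137 m, e² = 0.006694380; N(φ) = a/√(1−e²sin²φ) = 6378158.539 m.
X = (N+h)·cosφ·cosλ = -1447803.001 m; Y = (N+h)·cosφ·sinλ = 6210366.726 m; Z = (N(1−e²)+h)·sinφ = 201296.240 m.

X -1447803.0 m, Y 6210366.7 m, Z 201296.2 m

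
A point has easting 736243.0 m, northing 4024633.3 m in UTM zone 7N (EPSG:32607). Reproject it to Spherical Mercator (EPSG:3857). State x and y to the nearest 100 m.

x -15403000 m, y 4347200 m

Unproject from UTM 7N (λ₀ = -141°) → φ = 36.33780032°, λ = -138.36780038°.
Web Mercator (R = 6378137 m): x = -15403033.080 m, y = 4347202.281 m.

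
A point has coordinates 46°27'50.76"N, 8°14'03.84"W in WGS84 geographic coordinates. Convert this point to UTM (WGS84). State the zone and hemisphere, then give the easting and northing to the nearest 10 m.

Longitude -8.2344° lies in the 6° band [-12°, -6°), giving zone 29; latitude is north of the equator, so 29N.
Zone 29 central meridian λ₀ = 6×29 − 183 = -9°; Δλ = +0.7656°.
Transverse Mercator on WGS84 with k₀ = 0.9996 gives E = 558784.500 m, N = 5145899.015 m.

Zone 29N: E 558780 m, N 5145900 m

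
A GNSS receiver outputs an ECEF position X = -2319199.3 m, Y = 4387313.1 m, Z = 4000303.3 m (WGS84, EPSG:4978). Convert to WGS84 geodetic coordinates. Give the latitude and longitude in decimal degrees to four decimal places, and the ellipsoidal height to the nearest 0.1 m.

lat 39.0601°, lon 117.8616°, h 4448.7 m

λ = atan2(Y, X) = 117.86159976°; p = √(X²+Y²) = 4962580.1 m.
Bowring's method on WGS84 (a = 6378137 m, b = 6356752.314 m) gives φ = 39.06010001°, h = 4448.745 m.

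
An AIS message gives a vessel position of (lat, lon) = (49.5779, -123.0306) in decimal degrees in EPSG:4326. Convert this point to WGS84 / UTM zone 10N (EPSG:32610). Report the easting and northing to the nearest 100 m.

Zone 10 central meridian λ₀ = 6×10 − 183 = -123°; Δλ = -0.0306°.
Transverse Mercator on WGS84 with k₀ = 0.9996 gives E = 497787.847 m, N = 5491701.862 m.

E 497800 m, N 5491700 m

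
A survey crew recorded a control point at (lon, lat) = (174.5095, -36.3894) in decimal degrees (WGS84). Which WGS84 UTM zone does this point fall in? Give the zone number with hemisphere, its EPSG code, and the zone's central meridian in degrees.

Zone 60S (EPSG:32760), central meridian 177°

UTM zone = ⌊(λ + 180)/6⌋ + 1; 174.5095° ∈ [174°, 180°) → zone 60.
Hemisphere: S (φ < 0).
Central meridian λ₀ = 6×60 − 183 = 177°.
EPSG code: 32760.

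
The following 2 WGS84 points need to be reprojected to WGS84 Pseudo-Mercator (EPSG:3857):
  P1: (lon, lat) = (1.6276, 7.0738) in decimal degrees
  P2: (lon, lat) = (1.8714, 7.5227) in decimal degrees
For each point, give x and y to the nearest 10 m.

Web Mercator: x = R·λ, y = R·ln tan(π/4+φ/2), R = 6378137 m.
P1 (7.0738°, 1.6276°) → (181183.603, 789459.946) m.
P2 (7.5227°, 1.8714°) → (208323.295, 839839.556) m.

P1: x 181180 m, y 789460 m; P2: x 208320 m, y 839840 m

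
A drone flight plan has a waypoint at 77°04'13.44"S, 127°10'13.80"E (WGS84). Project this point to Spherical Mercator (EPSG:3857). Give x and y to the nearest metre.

Web Mercator is spherical with R = a = 6378137 m.
x = R·λ = 6378137 × 2.219543936 = 14156555.304 m.
y = R·ln tan(π/4 + φ/2) = 6378137 × -2.177598547 = -13889021.866 m.

x 14156555 m, y -13889022 m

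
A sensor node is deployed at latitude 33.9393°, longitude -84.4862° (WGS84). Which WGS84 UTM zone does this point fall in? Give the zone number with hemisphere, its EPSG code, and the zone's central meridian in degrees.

Zone 16N (EPSG:32616), central meridian -87°

UTM zone = ⌊(λ + 180)/6⌋ + 1; -84.4862° ∈ [-90°, -84°) → zone 16.
Hemisphere: N (φ ≥ 0).
Central meridian λ₀ = 6×16 − 183 = -87°.
EPSG code: 32616.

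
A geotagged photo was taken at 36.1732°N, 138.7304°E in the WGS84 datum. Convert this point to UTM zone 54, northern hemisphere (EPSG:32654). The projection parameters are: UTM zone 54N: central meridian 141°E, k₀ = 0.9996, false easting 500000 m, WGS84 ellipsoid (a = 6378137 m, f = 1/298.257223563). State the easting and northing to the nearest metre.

Zone 54 central meridian λ₀ = 6×54 − 183 = 141°; Δλ = -2.2696°.
Transverse Mercator on WGS84 with k₀ = 0.9996 gives E = 295878.235 m, N = 4005546.063 m.

E 295878 m, N 4005546 m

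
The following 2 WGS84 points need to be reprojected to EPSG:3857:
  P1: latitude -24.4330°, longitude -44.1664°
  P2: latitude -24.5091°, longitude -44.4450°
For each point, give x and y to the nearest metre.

Web Mercator: x = R·λ, y = R·ln tan(π/4+φ/2), R = 6378137 m.
P1 (-24.4330°, -44.1664°) → (-4916581.158, -2806260.514) m.
P2 (-24.5091°, -44.4450°) → (-4947594.768, -2815568.015) m.

P1: x -4916581 m, y -2806261 m; P2: x -4947595 m, y -2815568 m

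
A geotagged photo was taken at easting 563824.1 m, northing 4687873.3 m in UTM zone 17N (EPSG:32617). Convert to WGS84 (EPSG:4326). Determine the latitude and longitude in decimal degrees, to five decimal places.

lat 42.34050°, lon -80.22520°

Zone 17N: λ₀ = -81°, k₀ = 0.9996, false easting 500000 m.
Meridian distance M = (N − FN)/k₀ = 4689749.2 m.
Inverse transverse Mercator on WGS84 gives φ = 42.34049962°, λ = -80.22519949°.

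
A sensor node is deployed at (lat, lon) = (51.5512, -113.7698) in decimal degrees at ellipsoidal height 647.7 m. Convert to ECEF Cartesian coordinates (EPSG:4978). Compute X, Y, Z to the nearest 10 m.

WGS84: a = 6378137 m, e² = 0.006694380; N(φ) = a/√(1−e²sin²φ) = 6391271.686 m.
X = (N+h)·cosφ·cosλ = -1602010.725 m; Y = (N+h)·cosφ·sinλ = -3637435.943 m; Z = (N(1−e²)+h)·sinφ = 4972413.829 m.

X -1602010 m, Y -3637440 m, Z 4972410 m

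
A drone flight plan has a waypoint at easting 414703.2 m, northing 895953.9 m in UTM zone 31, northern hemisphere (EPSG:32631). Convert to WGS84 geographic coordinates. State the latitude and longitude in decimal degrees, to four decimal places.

Zone 31N: λ₀ = 3°, k₀ = 0.9996, false easting 500000 m.
Meridian distance M = (N − FN)/k₀ = 896312.4 m.
Inverse transverse Mercator on WGS84 gives φ = 8.10470021°, λ = 2.22580011°.

lat 8.1047°, lon 2.2258°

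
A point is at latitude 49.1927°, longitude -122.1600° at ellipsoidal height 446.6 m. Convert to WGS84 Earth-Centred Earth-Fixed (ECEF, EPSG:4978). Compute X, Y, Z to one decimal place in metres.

WGS84: a = 6378137 m, e² = 0.006694380; N(φ) = a/√(1−e²sin²φ) = 6390403.374 m.
X = (N+h)·cosφ·cosλ = -2223105.589 m; Y = (N+h)·cosφ·sinλ = -3535703.519 m; Z = (N(1−e²)+h)·sinφ = 4804929.217 m.

X -2223105.6 m, Y -3535703.5 m, Z 4804929.2 m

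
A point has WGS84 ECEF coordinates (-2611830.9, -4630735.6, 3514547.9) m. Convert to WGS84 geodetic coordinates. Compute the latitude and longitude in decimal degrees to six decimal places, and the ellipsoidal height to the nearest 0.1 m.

lat 33.644400°, lon -119.423900°, h 1568.8 m

λ = atan2(Y, X) = -119.42389963°; p = √(X²+Y²) = 5316518.9 m.
Bowring's method on WGS84 (a = 6378137 m, b = 6356752.314 m) gives φ = 33.64440026°, h = 1568.775 m.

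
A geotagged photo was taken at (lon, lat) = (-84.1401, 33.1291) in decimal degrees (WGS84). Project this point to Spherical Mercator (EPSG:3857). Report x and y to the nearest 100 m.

x -9366400 m, y 3912500 m

Web Mercator is spherical with R = a = 6378137 m.
x = R·λ = 6378137 × -1.468521778 = -9366433.087 m.
y = R·ln tan(π/4 + φ/2) = 6378137 × 0.613416174 = 3912452.393 m.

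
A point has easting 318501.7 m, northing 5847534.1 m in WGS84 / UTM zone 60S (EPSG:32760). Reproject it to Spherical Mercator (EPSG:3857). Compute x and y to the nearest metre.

Unproject from UTM 60S (λ₀ = 177°) → φ = -37.50130000°, λ = 174.94670049°.
Web Mercator (R = 6378137 m): x = 19474977.615 m, y = -4509213.805 m.

x 19474978 m, y -4509214 m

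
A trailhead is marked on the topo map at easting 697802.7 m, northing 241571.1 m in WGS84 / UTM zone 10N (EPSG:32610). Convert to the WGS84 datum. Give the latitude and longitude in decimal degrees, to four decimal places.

lat 2.1845°, lon -121.2214°

Zone 10N: λ₀ = -123°, k₀ = 0.9996, false easting 500000 m.
Meridian distance M = (N − FN)/k₀ = 241667.8 m.
Inverse transverse Mercator on WGS84 gives φ = 2.18449987°, λ = -121.22139975°.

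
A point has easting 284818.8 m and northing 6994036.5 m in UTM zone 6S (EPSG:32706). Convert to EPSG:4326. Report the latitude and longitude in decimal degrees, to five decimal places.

Zone 6S: λ₀ = -147°, k₀ = 0.9996, false easting 500000 m, false northing 10000000 m.
Meridian distance M = (N − FN)/k₀ = -3007166.4 m.
Inverse transverse Mercator on WGS84 gives φ = -27.15949971°, λ = -149.17160046°.

lat -27.15950°, lon -149.17160°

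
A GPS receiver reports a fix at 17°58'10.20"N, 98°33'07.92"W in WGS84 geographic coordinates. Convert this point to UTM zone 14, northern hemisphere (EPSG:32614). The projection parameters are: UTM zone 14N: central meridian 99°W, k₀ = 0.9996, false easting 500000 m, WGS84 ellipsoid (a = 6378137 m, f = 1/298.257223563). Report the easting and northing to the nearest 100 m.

Zone 14 central meridian λ₀ = 6×14 − 183 = -99°; Δλ = +0.4478°.
Transverse Mercator on WGS84 with k₀ = 0.9996 gives E = 547413.818 m, N = 1986868.309 m.

E 547400 m, N 1986900 m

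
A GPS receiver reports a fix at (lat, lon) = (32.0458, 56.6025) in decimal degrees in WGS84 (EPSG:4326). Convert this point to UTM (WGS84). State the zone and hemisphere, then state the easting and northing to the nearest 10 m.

Zone 40N: E 462470 m, N 3545580 m

Longitude 56.6025° lies in the 6° band [54°, 60°), giving zone 40; latitude is north of the equator, so 40N.
Zone 40 central meridian λ₀ = 6×40 − 183 = 57°; Δλ = -0.3975°.
Transverse Mercator on WGS84 with k₀ = 0.9996 gives E = 462472.544 m, N = 3545581.368 m.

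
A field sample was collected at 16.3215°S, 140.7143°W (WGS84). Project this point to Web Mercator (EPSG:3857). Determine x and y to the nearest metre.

Web Mercator is spherical with R = a = 6378137 m.
x = R·λ = 6378137 × -2.455927840 = -15664244.223 m.
y = R·ln tan(π/4 + φ/2) = 6378137 × -0.288796626 = -1841984.448 m.

x -15664244 m, y -1841984 m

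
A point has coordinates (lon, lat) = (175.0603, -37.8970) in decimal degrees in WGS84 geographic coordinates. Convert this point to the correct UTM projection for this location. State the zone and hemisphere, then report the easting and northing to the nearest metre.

Zone 60S: E 329454 m, N 5803839 m

Longitude 175.0603° lies in the 6° band [174°, 180°), giving zone 60; latitude is south of the equator, so 60S.
Zone 60 central meridian λ₀ = 6×60 − 183 = 177°; Δλ = -1.9397°.
Transverse Mercator on WGS84 with k₀ = 0.9996 gives E = 329453.532 m, N = 5803839.329 m.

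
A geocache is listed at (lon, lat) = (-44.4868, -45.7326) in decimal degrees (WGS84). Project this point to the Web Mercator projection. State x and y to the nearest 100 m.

x -4952200 m, y -5737600 m

Web Mercator is spherical with R = a = 6378137 m.
x = R·λ = 6378137 × -0.776441134 = -4952247.923 m.
y = R·ln tan(π/4 + φ/2) = 6378137 × -0.899573220 = -5737601.242 m.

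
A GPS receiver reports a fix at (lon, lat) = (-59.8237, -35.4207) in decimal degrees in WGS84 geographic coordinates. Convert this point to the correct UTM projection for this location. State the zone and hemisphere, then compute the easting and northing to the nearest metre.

Longitude -59.8237° lies in the 6° band [-60°, -54°), giving zone 21; latitude is south of the equator, so 21S.
Zone 21 central meridian λ₀ = 6×21 − 183 = -57°; Δλ = -2.8237°.
Transverse Mercator on WGS84 with k₀ = 0.9996 gives E = 243624.103 m, N = 6076638.089 m.

Zone 21S: E 243624 m, N 6076638 m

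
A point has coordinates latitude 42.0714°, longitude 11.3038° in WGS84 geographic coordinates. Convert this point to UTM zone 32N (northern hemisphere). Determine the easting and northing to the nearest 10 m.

Zone 32 central meridian λ₀ = 6×32 − 183 = 9°; Δλ = +2.3038°.
Transverse Mercator on WGS84 with k₀ = 0.9996 gives E = 690587.133 m, N = 4660271.887 m.

E 690590 m, N 4660270 m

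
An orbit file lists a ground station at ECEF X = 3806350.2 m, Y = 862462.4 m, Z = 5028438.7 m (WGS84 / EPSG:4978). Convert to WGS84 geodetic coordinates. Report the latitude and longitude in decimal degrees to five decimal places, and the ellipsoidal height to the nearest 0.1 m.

lat 52.36930°, lon 12.76680°, h 556.7 m

λ = atan2(Y, X) = 12.76679972°; p = √(X²+Y²) = 3902837.8 m.
Bowring's method on WGS84 (a = 6378137 m, b = 6356752.314 m) gives φ = 52.36930037°, h = 556.717 m.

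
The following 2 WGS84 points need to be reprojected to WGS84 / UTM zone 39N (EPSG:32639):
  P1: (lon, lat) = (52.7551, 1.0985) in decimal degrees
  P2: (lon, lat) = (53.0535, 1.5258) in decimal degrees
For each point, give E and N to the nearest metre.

UTM zone 39N: λ₀ = 51°, k₀ = 0.9996.
P1 (1.0985°, 52.7551°) → (695293.762, 121474.763) m.
P2 (1.5258°, 53.0535°) → (728471.838, 168756.198) m.

P1: E 695294 m, N 121475 m; P2: E 728472 m, N 168756 m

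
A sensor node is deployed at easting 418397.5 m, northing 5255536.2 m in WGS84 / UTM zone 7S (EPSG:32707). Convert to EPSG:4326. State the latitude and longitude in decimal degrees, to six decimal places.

Zone 7S: λ₀ = -141°, k₀ = 0.9996, false easting 500000 m, false northing 10000000 m.
Meridian distance M = (N − FN)/k₀ = -4746362.3 m.
Inverse transverse Mercator on WGS84 gives φ = -42.84840022°, λ = -141.99869940°.

lat -42.848400°, lon -141.998699°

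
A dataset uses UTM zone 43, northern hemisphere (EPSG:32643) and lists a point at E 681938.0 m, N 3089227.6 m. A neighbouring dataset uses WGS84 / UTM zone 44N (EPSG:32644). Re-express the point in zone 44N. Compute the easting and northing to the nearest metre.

E 91324 m, N 3094792 m

UTM 43N → geographic: φ = 27.91560033°, λ = 76.84880025°.
UTM 44N (λ₀ = 81°) forward: E = 91323.819 m, N = 3094792.044 m.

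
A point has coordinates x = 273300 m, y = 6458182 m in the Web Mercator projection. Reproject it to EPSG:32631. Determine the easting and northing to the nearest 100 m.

E 461000 m, N 5546400 m

Web Mercator inverse (R = 6378137 m) → φ = 50.06870010°, λ = 2.45509567°.
UTM 31N forward: E = 461004.080 m, N = 5546411.334 m.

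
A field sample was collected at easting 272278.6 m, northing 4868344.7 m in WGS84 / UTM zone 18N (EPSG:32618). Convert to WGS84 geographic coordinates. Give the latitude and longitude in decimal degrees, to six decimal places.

lat 43.933000°, lon -77.837100°

Zone 18N: λ₀ = -75°, k₀ = 0.9996, false easting 500000 m.
Meridian distance M = (N − FN)/k₀ = 4870292.8 m.
Inverse transverse Mercator on WGS84 gives φ = 43.93299975°, λ = -77.83710022°.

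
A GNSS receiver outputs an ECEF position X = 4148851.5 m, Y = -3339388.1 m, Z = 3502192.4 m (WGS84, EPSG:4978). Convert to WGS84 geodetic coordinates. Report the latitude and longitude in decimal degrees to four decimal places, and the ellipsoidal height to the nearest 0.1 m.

λ = atan2(Y, X) = -38.83039982°; p = √(X²+Y²) = 5325831.5 m.
Bowring's method on WGS84 (a = 6378137 m, b = 6356752.314 m) gives φ = 33.50519983°, h = 2494.868 m.

lat 33.5052°, lon -38.8304°, h 2494.9 m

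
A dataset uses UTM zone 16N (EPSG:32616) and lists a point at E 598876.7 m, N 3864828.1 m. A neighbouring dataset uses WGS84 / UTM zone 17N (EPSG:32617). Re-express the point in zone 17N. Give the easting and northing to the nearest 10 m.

UTM 16N → geographic: φ = 34.92109961°, λ = -85.91749984°.
UTM 17N (λ₀ = -81°) forward: E = 50648.322 m, N = 3875348.028 m.

E 50650 m, N 3875350 m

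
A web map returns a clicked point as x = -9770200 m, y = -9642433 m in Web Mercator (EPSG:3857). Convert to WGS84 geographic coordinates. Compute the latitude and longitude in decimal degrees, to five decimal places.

lat -65.12900°, lon -87.76720°

R = 6378137 m. λ = x/R = -87.76719989°.
φ = 2·arctan(exp(y/R)) − 90° = 2·arctan(0.22051) − 90° = -65.12900001°.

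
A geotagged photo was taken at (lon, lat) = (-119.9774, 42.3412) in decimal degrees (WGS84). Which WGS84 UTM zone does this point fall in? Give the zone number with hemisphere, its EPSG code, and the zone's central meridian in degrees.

Zone 11N (EPSG:32611), central meridian -117°

UTM zone = ⌊(λ + 180)/6⌋ + 1; -119.9774° ∈ [-120°, -114°) → zone 11.
Hemisphere: N (φ ≥ 0).
Central meridian λ₀ = 6×11 − 183 = -117°.
EPSG code: 32611.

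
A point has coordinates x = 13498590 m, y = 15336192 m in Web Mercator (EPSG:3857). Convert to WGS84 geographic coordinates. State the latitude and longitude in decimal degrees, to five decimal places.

lat 79.67910°, lon 121.25990°

R = 6378137 m. λ = x/R = 121.25989711°.
φ = 2·arctan(exp(y/R)) − 90° = 2·arctan(11.07283) − 90° = 79.67909937°.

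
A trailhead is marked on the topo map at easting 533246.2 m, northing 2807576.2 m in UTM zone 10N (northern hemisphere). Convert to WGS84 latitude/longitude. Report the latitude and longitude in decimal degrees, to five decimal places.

lat 25.38460°, lon -122.66950°

Zone 10N: λ₀ = -123°, k₀ = 0.9996, false easting 500000 m.
Meridian distance M = (N − FN)/k₀ = 2808699.7 m.
Inverse transverse Mercator on WGS84 gives φ = 25.38460028°, λ = -122.66950011°.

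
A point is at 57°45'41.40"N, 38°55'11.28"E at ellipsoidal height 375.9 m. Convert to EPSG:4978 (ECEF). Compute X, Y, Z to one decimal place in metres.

WGS84: a = 6378137 m, e² = 0.006694380; N(φ) = a/√(1−e²sin²φ) = 6393465.825 m.
X = (N+h)·cosφ·cosλ = 2653661.324 m; Y = (N+h)·cosφ·sinλ = 2142749.290 m; Z = (N(1−e²)+h)·sinφ = 5371932.548 m.

X 2653661.3 m, Y 2142749.3 m, Z 5371932.5 m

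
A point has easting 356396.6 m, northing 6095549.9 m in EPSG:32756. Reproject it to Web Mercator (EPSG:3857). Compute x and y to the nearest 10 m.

Unproject from UTM 56S (λ₀ = 153°) → φ = -35.27290002°, λ = 151.42109956°.
Web Mercator (R = 6378137 m): x = 16856119.698 m, y = -4201029.288 m.

x 16856120 m, y -4201030 m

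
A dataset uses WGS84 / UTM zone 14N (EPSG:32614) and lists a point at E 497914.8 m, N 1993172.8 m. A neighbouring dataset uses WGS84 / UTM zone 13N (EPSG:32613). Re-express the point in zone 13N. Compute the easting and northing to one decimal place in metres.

UTM 14N → geographic: φ = 18.02699971°, λ = -99.01970023°.
UTM 13N (λ₀ = -105°) forward: E = 1133930.938 m, N = 2003437.453 m.

E 1133930.9 m, N 2003437.5 m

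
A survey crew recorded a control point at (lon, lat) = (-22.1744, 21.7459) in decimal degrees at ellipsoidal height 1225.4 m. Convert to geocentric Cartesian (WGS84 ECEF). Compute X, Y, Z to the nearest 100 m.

X 5489700 m, Y -2237400 m, Z 2348800 m

WGS84: a = 6378137 m, e² = 0.006694380; N(φ) = a/√(1−e²sin²φ) = 6381069.438 m.
X = (N+h)·cosφ·cosλ = 5489658.872 m; Y = (N+h)·cosφ·sinλ = -2237427.518 m; Z = (N(1−e²)+h)·sinφ = 2348756.245 m.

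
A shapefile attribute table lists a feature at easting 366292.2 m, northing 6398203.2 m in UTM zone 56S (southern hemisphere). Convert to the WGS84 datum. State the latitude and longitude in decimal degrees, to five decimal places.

Zone 56S: λ₀ = 153°, k₀ = 0.9996, false easting 500000 m, false northing 10000000 m.
Meridian distance M = (N − FN)/k₀ = -3603238.1 m.
Inverse transverse Mercator on WGS84 gives φ = -32.54549964°, λ = 151.57600028°.

lat -32.54550°, lon 151.57600°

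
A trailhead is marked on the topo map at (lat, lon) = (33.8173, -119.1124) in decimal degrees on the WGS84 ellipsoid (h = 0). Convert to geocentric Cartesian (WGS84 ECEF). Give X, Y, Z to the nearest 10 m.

WGS84: a = 6378137 m, e² = 0.006694380; N(φ) = a/√(1−e²sin²φ) = 6384759.976 m.
X = (N+h)·cosφ·cosλ = -2580800.049 m; Y = (N+h)·cosφ·sinλ = -4634421.983 m; Z = (N(1−e²)+h)·sinφ = 3529627.897 m.

X -2580800 m, Y -4634420 m, Z 3529630 m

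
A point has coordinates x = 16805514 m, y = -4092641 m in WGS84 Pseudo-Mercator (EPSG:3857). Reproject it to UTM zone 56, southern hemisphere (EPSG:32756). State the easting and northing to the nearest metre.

Web Mercator inverse (R = 6378137 m) → φ = -34.47409910°, λ = 150.96650084°.
UTM 56S forward: E = 313246.260 m, N = 6183398.480 m.

E 313246 m, N 6183398 m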